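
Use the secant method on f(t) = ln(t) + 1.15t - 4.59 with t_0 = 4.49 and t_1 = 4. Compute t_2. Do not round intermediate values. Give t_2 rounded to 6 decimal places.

2.992451

Secant update: t_(k+1) = t_k − f(t_k)·(t_k − t_(k-1))/(f(t_k) − f(t_(k-1))).
f(t_0) = 2.075353, f(t_1) = 1.396294
t_2 = 4.000000 - (1.396294)·(4.000000 - 4.490000)/(1.396294 - (2.075353)) = 2.992451; f(t_2) = -0.052588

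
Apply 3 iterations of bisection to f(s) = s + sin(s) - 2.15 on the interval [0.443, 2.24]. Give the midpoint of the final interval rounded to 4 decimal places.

1.2292

f(0.443000) = -1.278348, f(2.240000) = 0.874316 (opposite signs)
step 1: m = 1.341500, f(m) = 0.165327 > 0 → root in [0.443000, 1.341500]
step 2: m = 0.892250, f(m) = -0.479264 < 0 → root in [0.892250, 1.341500]
step 3: m = 1.116875, f(m) = -0.134390 < 0 → root in [1.116875, 1.341500]
Midpoint of [1.116875, 1.341500] = 1.229188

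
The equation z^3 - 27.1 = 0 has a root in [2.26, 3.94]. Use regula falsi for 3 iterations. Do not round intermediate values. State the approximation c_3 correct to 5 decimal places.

f(2.260000) = -15.556824, f(3.940000) = 34.062984
step 1: c = 2.786714, f(c) = -5.458998 < 0 → new bracket [2.786714, 3.940000]
step 2: c = 2.946013, f(c) = -1.531584 < 0 → new bracket [2.946013, 3.940000]
step 3: c = 2.988783, f(c) = -0.401741 < 0 → new bracket [2.988783, 3.940000]

2.98878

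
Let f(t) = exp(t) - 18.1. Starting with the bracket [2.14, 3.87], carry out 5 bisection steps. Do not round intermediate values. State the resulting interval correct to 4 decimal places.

[2.8428, 2.8969]

f(2.140000) = -9.600562, f(3.870000) = 29.842386 (opposite signs)
step 1: m = 3.005000, f(m) = 2.086216 > 0 → root in [2.140000, 3.005000]
step 2: m = 2.572500, f(m) = -5.001470 < 0 → root in [2.572500, 3.005000]
step 3: m = 2.788750, f(m) = -1.839319 < 0 → root in [2.788750, 3.005000]
step 4: m = 2.896875, f(m) = 0.017440 > 0 → root in [2.788750, 2.896875]
step 5: m = 2.842812, f(m) = -0.936029 < 0 → root in [2.842812, 2.896875]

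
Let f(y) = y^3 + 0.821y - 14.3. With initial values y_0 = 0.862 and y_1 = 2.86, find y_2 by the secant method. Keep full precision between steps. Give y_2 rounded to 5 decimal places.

f(y_0) = -12.951794, f(y_1) = 11.441716
y_2 = 2.860000 - (11.441716)·(2.860000 - 0.862000)/(11.441716 - (-12.951794)) = 1.922843; f(y_2) = -5.611970

1.92284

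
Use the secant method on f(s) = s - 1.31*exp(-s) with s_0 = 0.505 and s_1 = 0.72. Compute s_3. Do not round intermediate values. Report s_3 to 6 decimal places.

f(s_0) = -0.285592, f(s_1) = 0.082355
s_2 = 0.720000 - (0.082355)·(0.720000 - 0.505000)/(0.082355 - (-0.285592)) = 0.671878; f(s_2) = 0.002798
s_3 = 0.671878 - (0.002798)·(0.671878 - 0.720000)/(0.002798 - (0.082355)) = 0.670186; f(s_3) = -0.000028

0.670186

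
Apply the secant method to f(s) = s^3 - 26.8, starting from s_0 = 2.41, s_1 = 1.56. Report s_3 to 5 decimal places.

Secant update: s_(k+1) = s_k − f(s_k)·(s_k − s_(k-1))/(f(s_k) − f(s_(k-1))).
f(s_0) = -12.802479, f(s_1) = -23.003584
s_2 = 1.560000 - (-23.003584)·(1.560000 - 2.410000)/(-23.003584 - (-12.802479)) = 3.476758; f(s_2) = 15.226505
s_3 = 3.476758 - (15.226505)·(3.476758 - 1.560000)/(15.226505 - (-23.003584)) = 2.713340; f(s_3) = -6.823807

2.71334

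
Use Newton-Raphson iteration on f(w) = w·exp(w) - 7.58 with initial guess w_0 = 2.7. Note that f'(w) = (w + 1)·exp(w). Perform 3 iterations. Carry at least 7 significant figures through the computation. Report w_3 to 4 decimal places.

Newton update: w ← w − f(w)/f'(w).
w_0 = 2.700000: f = 32.595276, f' = 55.055007 → w_1 = 2.700000 - (32.595276)/(55.055007) = 2.107951
w_1 = 2.107951: f = 9.771293, f' = 25.582649 → w_2 = 2.107951 - (9.771293)/(25.582649) = 1.726001
w_2 = 1.726001: f = 2.116915, f' = 15.315055 → w_3 = 1.726001 - (2.116915)/(15.315055) = 1.587776

1.5878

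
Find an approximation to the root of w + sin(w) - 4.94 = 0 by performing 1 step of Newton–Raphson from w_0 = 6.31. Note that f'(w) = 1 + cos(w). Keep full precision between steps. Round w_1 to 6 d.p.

5.611469

w_0 = 6.310000: f = 1.396811, f' = 1.999641 → w_1 = 6.310000 - (1.396811)/(1.999641) = 5.611469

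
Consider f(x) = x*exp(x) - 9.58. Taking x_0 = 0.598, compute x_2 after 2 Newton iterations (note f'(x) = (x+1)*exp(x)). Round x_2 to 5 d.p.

x_0 = 0.598000: f = -8.492550, f' = 2.905928 → x_1 = 0.598000 - (-8.492550)/(2.905928) = 3.520491
x_1 = 3.520491: f = 109.416247, f' = 152.797281 → x_2 = 3.520491 - (109.416247)/(152.797281) = 2.804404

2.80440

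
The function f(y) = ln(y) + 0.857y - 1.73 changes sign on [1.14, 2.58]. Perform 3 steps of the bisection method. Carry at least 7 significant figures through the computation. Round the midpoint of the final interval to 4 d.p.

1.5900

f(1.140000) = -0.621992, f(2.580000) = 1.428849 (opposite signs)
step 1: m = 1.860000, f(m) = 0.484596 > 0 → root in [1.140000, 1.860000]
step 2: m = 1.500000, f(m) = -0.039035 < 0 → root in [1.500000, 1.860000]
step 3: m = 1.680000, f(m) = 0.228554 > 0 → root in [1.500000, 1.680000]
Midpoint of [1.500000, 1.680000] = 1.590000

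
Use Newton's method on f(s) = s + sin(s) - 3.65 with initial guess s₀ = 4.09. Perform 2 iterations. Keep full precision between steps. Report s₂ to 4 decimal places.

4.6916

f'(s) = 1 + cos(s)
s_0 = 4.090000: f = -0.372488, f' = 0.417022 → s_1 = 4.090000 - (-0.372488)/(0.417022) = 4.983209
s_1 = 4.983209: f = 0.369657, f' = 1.267522 → s_2 = 4.983209 - (0.369657)/(1.267522) = 4.691571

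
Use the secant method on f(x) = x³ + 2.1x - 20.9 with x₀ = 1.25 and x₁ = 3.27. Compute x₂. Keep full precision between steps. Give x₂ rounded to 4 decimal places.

f(x_0) = -16.321875, f(x_1) = 20.932783
x_2 = 3.270000 - (20.932783)·(3.270000 - 1.250000)/(20.932783 - (-16.321875)) = 2.134995; f(x_2) = -6.684768

2.1350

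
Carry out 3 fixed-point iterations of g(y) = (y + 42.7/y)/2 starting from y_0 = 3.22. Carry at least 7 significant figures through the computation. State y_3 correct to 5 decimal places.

6.53685

y_1 = g(3.220000) = 8.240435
y_2 = g(8.240435) = 6.711100
y_3 = g(6.711100) = 6.536847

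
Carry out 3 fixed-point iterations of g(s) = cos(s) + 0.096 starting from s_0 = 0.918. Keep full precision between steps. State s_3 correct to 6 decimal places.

s_1 = g(0.918000) = 0.703410
s_2 = g(0.703410) = 0.858641
s_3 = g(0.858641) = 0.749467

0.749467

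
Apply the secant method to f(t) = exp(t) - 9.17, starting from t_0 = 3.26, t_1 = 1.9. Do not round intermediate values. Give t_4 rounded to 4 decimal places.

2.2142

f(t_0) = 16.879537, f(t_1) = -2.484106
t_2 = 1.900000 - (-2.484106)·(1.900000 - 3.260000)/(-2.484106 - (16.879537)) = 2.074470; f(t_2) = -1.209670
t_3 = 2.074470 - (-1.209670)·(2.074470 - 1.900000)/(-1.209670 - (-2.484106)) = 2.240074; f(t_3) = 0.224031
t_4 = 2.240074 - (0.224031)·(2.240074 - 2.074470)/(0.224031 - (-1.209670)) = 2.214197; f(t_4) = -0.015944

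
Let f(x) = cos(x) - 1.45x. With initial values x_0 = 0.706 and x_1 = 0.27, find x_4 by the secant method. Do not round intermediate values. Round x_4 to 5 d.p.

f(x_0) = -0.262737, f(x_1) = 0.572271
x_2 = 0.270000 - (0.572271)·(0.270000 - 0.706000)/(0.572271 - (-0.262737)) = 0.568812; f(x_2) = 0.017765
x_3 = 0.568812 - (0.017765)·(0.568812 - 0.270000)/(0.017765 - (0.572271)) = 0.578385; f(x_3) = -0.001311
x_4 = 0.578385 - (-0.001311)·(0.578385 - 0.568812)/(-0.001311 - (0.017765)) = 0.577727; f(x_4) = 0.000002

0.57773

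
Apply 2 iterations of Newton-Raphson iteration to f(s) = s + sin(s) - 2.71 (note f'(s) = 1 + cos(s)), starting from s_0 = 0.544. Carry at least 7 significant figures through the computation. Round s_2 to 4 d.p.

s_0 = 0.544000: f = -1.648437, f' = 1.855645 → s_1 = 0.544000 - (-1.648437)/(1.855645) = 1.432336
s_1 = 1.432336: f = -0.287234, f' = 1.138018 → s_2 = 1.432336 - (-0.287234)/(1.138018) = 1.684735

1.6847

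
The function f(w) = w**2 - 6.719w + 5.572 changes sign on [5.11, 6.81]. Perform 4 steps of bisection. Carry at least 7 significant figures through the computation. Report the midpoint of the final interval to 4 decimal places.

5.8006

f(5.110000) = -2.649990, f(6.810000) = 6.191710 (opposite signs)
step 1: m = 5.960000, f(m) = 1.048360 > 0 → root in [5.110000, 5.960000]
step 2: m = 5.535000, f(m) = -0.981440 < 0 → root in [5.535000, 5.960000]
step 3: m = 5.747500, f(m) = -0.011696 < 0 → root in [5.747500, 5.960000]
step 4: m = 5.853750, f(m) = 0.507043 > 0 → root in [5.747500, 5.853750]
Midpoint of [5.747500, 5.853750] = 5.800625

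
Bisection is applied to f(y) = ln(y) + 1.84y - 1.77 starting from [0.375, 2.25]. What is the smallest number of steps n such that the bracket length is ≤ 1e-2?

Initial width b − a = 2.25 − 0.375 = 1.875000.
After n steps the width is (b−a)/2^n; need (b−a)/2^n ≤ 1e-2.
So n ≥ log₂(1.875000/1e-2) = log₂(187.5000) ≈ 7.5507.
Hence n = 8.

8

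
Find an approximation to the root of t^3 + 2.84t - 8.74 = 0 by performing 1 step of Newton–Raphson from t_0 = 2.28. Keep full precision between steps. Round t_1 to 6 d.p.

1.759932

f'(t) = 3t^2 + 2.84
t_0 = 2.280000: f = 9.587552, f' = 18.435200 → t_1 = 2.280000 - (9.587552)/(18.435200) = 1.759932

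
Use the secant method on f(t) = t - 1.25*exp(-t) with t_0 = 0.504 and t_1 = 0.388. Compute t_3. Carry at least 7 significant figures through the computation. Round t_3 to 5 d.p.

f(t_0) = -0.251137, f(t_1) = -0.460015
t_2 = 0.388000 - (-0.460015)·(0.388000 - 0.504000)/(-0.460015 - (-0.251137)) = 0.643468; f(t_2) = -0.013366
t_3 = 0.643468 - (-0.013366)·(0.643468 - 0.388000)/(-0.013366 - (-0.460015)) = 0.651113; f(t_3) = -0.000719

0.65111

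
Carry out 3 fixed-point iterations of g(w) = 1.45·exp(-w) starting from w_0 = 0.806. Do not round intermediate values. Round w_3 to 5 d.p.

w_1 = g(0.806000) = 0.647630
w_2 = g(0.647630) = 0.758763
w_3 = g(0.758763) = 0.678956

0.67896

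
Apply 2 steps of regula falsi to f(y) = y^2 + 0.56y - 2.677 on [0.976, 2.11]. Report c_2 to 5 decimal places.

f(0.976000) = -1.177864, f(2.110000) = 2.956700
step 1: c = 1.299057, f(c) = -0.261981 < 0 → new bracket [1.299057, 2.110000]
step 2: c = 1.365062, f(c) = -0.049170 < 0 → new bracket [1.365062, 2.110000]

1.36506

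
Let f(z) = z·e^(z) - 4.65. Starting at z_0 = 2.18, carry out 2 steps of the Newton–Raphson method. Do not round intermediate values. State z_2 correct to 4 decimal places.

f'(z) = (z + 1)·e^(z)
z_0 = 2.180000: f = 14.634948, f' = 28.131254 → z_1 = 2.180000 - (14.634948)/(28.131254) = 1.659762
z_1 = 1.659762: f = 4.077127, f' = 13.985186 → z_2 = 1.659762 - (4.077127)/(13.985186) = 1.368230

1.3682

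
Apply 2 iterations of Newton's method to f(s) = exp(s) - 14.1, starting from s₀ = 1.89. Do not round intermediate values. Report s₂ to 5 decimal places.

Newton update: s ← s − f(s)/f'(s).
f'(s) = exp(s)
s_0 = 1.890000: f = -7.480631, f' = 6.619369 → s_1 = 1.890000 - (-7.480631)/(6.619369) = 3.020113
s_1 = 3.020113: f = 6.393597, f' = 20.493597 → s_2 = 3.020113 - (6.393597)/(20.493597) = 2.708132

2.70813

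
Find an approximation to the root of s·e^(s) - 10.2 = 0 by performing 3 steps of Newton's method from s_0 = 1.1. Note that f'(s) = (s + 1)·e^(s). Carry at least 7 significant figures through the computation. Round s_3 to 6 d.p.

1.765188

s_0 = 1.100000: f = -6.895417, f' = 6.308749 → s_1 = 1.100000 - (-6.895417)/(6.308749) = 2.192993
s_1 = 2.192993: f = 9.453592, f' = 28.615587 → s_2 = 2.192993 - (9.453592)/(28.615587) = 1.862628
s_2 = 1.862628: f = 1.796513, f' = 18.437152 → s_3 = 1.862628 - (1.796513)/(18.437152) = 1.765188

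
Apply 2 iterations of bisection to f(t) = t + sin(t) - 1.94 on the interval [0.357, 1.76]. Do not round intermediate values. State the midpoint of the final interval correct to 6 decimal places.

f(0.357000) = -1.233535, f(1.760000) = 0.802154 (opposite signs)
step 1: m = 1.058500, f(m) = -0.009879 < 0 → root in [1.058500, 1.760000]
step 2: m = 1.409250, f(m) = 0.456230 > 0 → root in [1.058500, 1.409250]
Midpoint of [1.058500, 1.409250] = 1.233875

1.233875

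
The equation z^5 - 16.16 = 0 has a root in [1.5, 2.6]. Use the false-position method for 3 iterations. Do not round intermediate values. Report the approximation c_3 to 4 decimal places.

1.6800

False-position update: c = (a·f(b) − b·f(a))/(f(b) − f(a)); replace the endpoint whose sign matches f(c).
f(1.500000) = -8.566250, f(2.600000) = 102.653760
step 1: c = 1.584723, f(c) = -6.165373 < 0 → new bracket [1.584723, 2.600000]
step 2: c = 1.642245, f(c) = -4.214884 < 0 → new bracket [1.642245, 2.600000]
step 3: c = 1.680019, f(c) = -2.776454 < 0 → new bracket [1.680019, 2.600000]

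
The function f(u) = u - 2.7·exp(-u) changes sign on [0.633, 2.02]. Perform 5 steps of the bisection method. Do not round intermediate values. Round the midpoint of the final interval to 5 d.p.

1.00142

f(0.633000) = -0.800690, f(2.020000) = 1.661830 (opposite signs)
step 1: m = 1.326500, f(m) = 0.609908 > 0 → root in [0.633000, 1.326500]
step 2: m = 0.979750, f(m) = -0.033843 < 0 → root in [0.979750, 1.326500]
step 3: m = 1.153125, f(m) = 0.300873 > 0 → root in [0.979750, 1.153125]
step 4: m = 1.066437, f(m) = 0.137009 > 0 → root in [0.979750, 1.066437]
step 5: m = 1.023094, f(m) = 0.052495 > 0 → root in [0.979750, 1.023094]
Midpoint of [0.979750, 1.023094] = 1.001422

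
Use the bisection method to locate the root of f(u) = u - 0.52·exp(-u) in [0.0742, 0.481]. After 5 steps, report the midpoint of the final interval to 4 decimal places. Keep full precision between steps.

0.3602

f(0.074200) = -0.408613, f(0.481000) = 0.159554 (opposite signs)
step 1: m = 0.277600, f(m) = -0.116352 < 0 → root in [0.277600, 0.481000]
step 2: m = 0.379300, f(m) = 0.023443 > 0 → root in [0.277600, 0.379300]
step 3: m = 0.328450, f(m) = -0.045970 < 0 → root in [0.328450, 0.379300]
step 4: m = 0.353875, f(m) = -0.011146 < 0 → root in [0.353875, 0.379300]
step 5: m = 0.366587, f(m) = 0.006178 > 0 → root in [0.353875, 0.366587]
Midpoint of [0.353875, 0.366587] = 0.360231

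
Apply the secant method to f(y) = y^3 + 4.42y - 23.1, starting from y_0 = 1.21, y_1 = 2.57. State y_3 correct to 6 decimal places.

2.329470

Secant update: y_(k+1) = y_k − f(y_k)·(y_k − y_(k-1))/(f(y_k) − f(y_(k-1))).
f(y_0) = -15.980239, f(y_1) = 5.233993
y_2 = 2.570000 - (5.233993)·(2.570000 - 1.210000)/(5.233993 - (-15.980239)) = 2.234460; f(y_2) = -2.067456
y_3 = 2.234460 - (-2.067456)·(2.234460 - 2.570000)/(-2.067456 - (5.233993)) = 2.329470; f(y_3) = -0.163031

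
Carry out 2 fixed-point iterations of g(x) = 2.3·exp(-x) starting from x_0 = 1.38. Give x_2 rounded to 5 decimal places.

1.28953

x_1 = g(1.380000) = 0.578631
x_2 = g(0.578631) = 1.289531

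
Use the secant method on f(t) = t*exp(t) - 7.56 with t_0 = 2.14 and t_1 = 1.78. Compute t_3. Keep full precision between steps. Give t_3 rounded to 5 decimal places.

1.58022

Secant update: t_(k+1) = t_k − f(t_k)·(t_k − t_(k-1))/(f(t_k) − f(t_(k-1))).
f(t_0) = 10.628797, f(t_1) = 2.995144
t_2 = 1.780000 - (2.995144)·(1.780000 - 2.140000)/(2.995144 - (10.628797)) = 1.638750; f(t_2) = 0.877483
t_3 = 1.638750 - (0.877483)·(1.638750 - 1.780000)/(0.877483 - (2.995144)) = 1.580221; f(t_3) = 0.113603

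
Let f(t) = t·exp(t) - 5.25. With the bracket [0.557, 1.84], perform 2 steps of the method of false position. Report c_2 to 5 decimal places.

f(0.557000) = -4.277796, f(1.840000) = 6.335630
step 1: c = 1.074120, f(c) = -2.105606 < 0 → new bracket [1.074120, 1.840000]
step 2: c = 1.265163, f(c) = -0.766679 < 0 → new bracket [1.265163, 1.840000]

1.26516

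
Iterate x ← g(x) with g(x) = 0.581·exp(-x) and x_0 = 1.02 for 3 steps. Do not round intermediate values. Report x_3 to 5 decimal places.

0.36270

x_1 = g(1.020000) = 0.209506
x_2 = g(0.209506) = 0.471182
x_3 = g(0.471182) = 0.362697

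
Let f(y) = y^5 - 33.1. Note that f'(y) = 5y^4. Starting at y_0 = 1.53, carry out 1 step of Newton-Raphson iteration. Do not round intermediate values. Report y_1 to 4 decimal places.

y_0 = 1.530000: f = -24.715886, f' = 27.399064 → y_1 = 1.530000 - (-24.715886)/(27.399064) = 2.432070

2.4321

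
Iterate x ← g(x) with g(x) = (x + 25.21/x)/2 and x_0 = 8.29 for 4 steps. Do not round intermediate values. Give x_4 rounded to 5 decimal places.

5.02096

x_1 = g(8.290000) = 5.665507
x_2 = g(5.665507) = 5.057621
x_3 = g(5.057621) = 5.021089
x_4 = g(5.021089) = 5.020956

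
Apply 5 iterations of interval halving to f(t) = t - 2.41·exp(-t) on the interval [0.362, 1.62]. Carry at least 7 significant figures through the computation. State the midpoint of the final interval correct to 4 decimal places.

0.9320

f(0.362000) = -1.316041, f(1.620000) = 1.143064 (opposite signs)
step 1: m = 0.991000, f(m) = 0.096395 > 0 → root in [0.362000, 0.991000]
step 2: m = 0.676500, f(m) = -0.548728 < 0 → root in [0.676500, 0.991000]
step 3: m = 0.833750, f(m) = -0.213195 < 0 → root in [0.833750, 0.991000]
step 4: m = 0.912375, f(m) = -0.055407 < 0 → root in [0.912375, 0.991000]
step 5: m = 0.951688, f(m) = 0.021213 > 0 → root in [0.912375, 0.951688]
Midpoint of [0.912375, 0.951688] = 0.932031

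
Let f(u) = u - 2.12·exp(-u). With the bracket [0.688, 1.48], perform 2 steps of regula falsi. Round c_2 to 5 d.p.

0.88082

f(0.688000) = -0.377470, f(1.480000) = 0.997408
step 1: c = 0.905442, f(c) = 0.048192 > 0 → new bracket [0.688000, 0.905442]
step 2: c = 0.880824, f(c) = 0.002208 > 0 → new bracket [0.688000, 0.880824]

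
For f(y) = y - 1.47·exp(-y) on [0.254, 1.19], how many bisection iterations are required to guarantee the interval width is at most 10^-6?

20

Initial width b − a = 1.19 − 0.254 = 0.936000.
After n steps the width is (b−a)/2^n; need (b−a)/2^n ≤ 10^-6.
So n ≥ log₂(0.936000/10^-6) = log₂(936000.0000) ≈ 19.8361.
Hence n = 20.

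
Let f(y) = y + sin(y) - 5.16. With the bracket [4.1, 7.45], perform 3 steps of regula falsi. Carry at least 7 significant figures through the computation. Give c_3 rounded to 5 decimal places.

5.70573

f(4.100000) = -1.878277, f(7.450000) = 3.209503
step 1: c = 5.336734, f(c) = -0.634613 < 0 → new bracket [5.336734, 7.450000]
step 2: c = 5.685606, f(c) = -0.037037 < 0 → new bracket [5.685606, 7.450000]
step 3: c = 5.705734, f(c) = -0.000155 < 0 → new bracket [5.705734, 7.450000]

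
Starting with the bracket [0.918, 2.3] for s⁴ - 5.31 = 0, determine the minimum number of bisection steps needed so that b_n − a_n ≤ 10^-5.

Initial width b − a = 2.3 − 0.918 = 1.382000.
After n steps the width is (b−a)/2^n; need (b−a)/2^n ≤ 10^-5.
So n ≥ log₂(1.382000/10^-5) = log₂(138200.0000) ≈ 17.0764.
Hence n = 18.

18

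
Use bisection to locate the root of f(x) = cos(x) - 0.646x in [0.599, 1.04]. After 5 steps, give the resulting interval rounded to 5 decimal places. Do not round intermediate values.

[0.91597, 0.92975]

f(0.599000) = 0.438946, f(1.040000) = -0.165620 (opposite signs)
step 1: m = 0.819500, f(m) = 0.153190 > 0 → root in [0.819500, 1.040000]
step 2: m = 0.929750, f(m) = -0.002584 < 0 → root in [0.819500, 0.929750]
step 3: m = 0.874625, f(m) = 0.076277 > 0 → root in [0.874625, 0.929750]
step 4: m = 0.902188, f(m) = 0.037082 > 0 → root in [0.902188, 0.929750]
step 5: m = 0.915969, f(m) = 0.017307 > 0 → root in [0.915969, 0.929750]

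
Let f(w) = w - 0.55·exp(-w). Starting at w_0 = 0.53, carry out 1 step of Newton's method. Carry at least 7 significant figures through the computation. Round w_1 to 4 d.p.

0.3742

f'(w) = 1 + 0.55·exp(-w)
w_0 = 0.530000: f = 0.206267, f' = 1.323733 → w_1 = 0.530000 - (0.206267)/(1.323733) = 0.374178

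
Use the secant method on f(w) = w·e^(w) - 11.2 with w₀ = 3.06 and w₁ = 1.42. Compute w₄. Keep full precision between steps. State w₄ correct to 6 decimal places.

1.803825

f(w_0) = 54.062325, f(w_1) = -5.325289
w_2 = 1.420000 - (-5.325289)·(1.420000 - 3.060000)/(-5.325289 - (54.062325)) = 1.567059; f(w_2) = -3.689821
w_3 = 1.567059 - (-3.689821)·(1.567059 - 1.420000)/(-3.689821 - (-5.325289)) = 1.898842; f(w_3) = 1.480763
w_4 = 1.898842 - (1.480763)·(1.898842 - 1.567059)/(1.480763 - (-3.689821)) = 1.803825; f(w_4) = -0.245672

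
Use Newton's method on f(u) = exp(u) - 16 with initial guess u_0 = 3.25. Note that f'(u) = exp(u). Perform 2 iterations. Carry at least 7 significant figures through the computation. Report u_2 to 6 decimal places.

u_0 = 3.250000: f = 9.790340, f' = 25.790340 → u_1 = 3.250000 - (9.790340)/(25.790340) = 2.870387
u_1 = 2.870387: f = 1.643851, f' = 17.643851 → u_2 = 2.870387 - (1.643851)/(17.643851) = 2.777219

2.777219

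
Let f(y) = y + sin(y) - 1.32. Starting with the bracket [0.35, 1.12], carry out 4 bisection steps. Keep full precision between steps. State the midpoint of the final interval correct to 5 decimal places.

f(0.350000) = -0.627102, f(1.120000) = 0.700100 (opposite signs)
step 1: m = 0.735000, f(m) = 0.085587 > 0 → root in [0.350000, 0.735000]
step 2: m = 0.542500, f(m) = -0.261221 < 0 → root in [0.542500, 0.735000]
step 3: m = 0.638750, f(m) = -0.085058 < 0 → root in [0.638750, 0.735000]
step 4: m = 0.686875, f(m) = 0.000999 > 0 → root in [0.638750, 0.686875]
Midpoint of [0.638750, 0.686875] = 0.662813

0.66281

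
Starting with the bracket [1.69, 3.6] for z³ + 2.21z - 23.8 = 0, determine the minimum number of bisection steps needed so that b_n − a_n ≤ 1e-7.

25

Initial width b − a = 3.6 − 1.69 = 1.910000.
After n steps the width is (b−a)/2^n; need (b−a)/2^n ≤ 1e-7.
So n ≥ log₂(1.910000/1e-7) = log₂(19100000.0000) ≈ 24.1871.
Hence n = 25.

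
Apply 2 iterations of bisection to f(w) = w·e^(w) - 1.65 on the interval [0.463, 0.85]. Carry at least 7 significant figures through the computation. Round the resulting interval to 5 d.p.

f(0.463000) = -0.914370, f(0.850000) = 0.338700 (opposite signs)
step 1: m = 0.656500, f(m) = -0.384247 < 0 → root in [0.656500, 0.850000]
step 2: m = 0.753250, f(m) = -0.050179 < 0 → root in [0.753250, 0.850000]

[0.75325, 0.85000]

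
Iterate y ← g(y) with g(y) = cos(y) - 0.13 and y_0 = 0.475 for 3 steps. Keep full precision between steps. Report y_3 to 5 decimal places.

y_1 = g(0.475000) = 0.759293
y_2 = g(0.759293) = 0.595323
y_3 = g(0.595323) = 0.697967

0.69797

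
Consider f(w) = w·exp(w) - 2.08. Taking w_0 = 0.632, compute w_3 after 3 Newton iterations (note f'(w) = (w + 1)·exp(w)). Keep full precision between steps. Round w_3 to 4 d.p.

w_0 = 0.632000: f = -0.890974, f' = 3.070395 → w_1 = 0.632000 - (-0.890974)/(3.070395) = 0.922182
w_1 = 0.922182: f = 0.239079, f' = 4.833851 → w_2 = 0.922182 - (0.239079)/(4.833851) = 0.872723
w_2 = 0.872723: f = 0.008792, f' = 4.482212 → w_3 = 0.872723 - (0.008792)/(4.482212) = 0.870761

0.8708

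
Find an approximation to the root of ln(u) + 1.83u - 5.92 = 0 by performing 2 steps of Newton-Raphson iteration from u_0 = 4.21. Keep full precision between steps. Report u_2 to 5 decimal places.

f'(u) = 1/u + 1.83
u_0 = 4.210000: f = 3.221763, f' = 2.067530 → u_1 = 4.210000 - (3.221763)/(2.067530) = 2.651733
u_1 = 2.651733: f = -0.092115, f' = 2.207112 → u_2 = 2.651733 - (-0.092115)/(2.207112) = 2.693469

2.69347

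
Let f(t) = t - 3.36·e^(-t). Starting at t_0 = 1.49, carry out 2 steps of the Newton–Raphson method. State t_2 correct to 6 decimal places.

f'(t) = 1 + 3.36·e^(-t)
t_0 = 1.490000: f = 0.732748, f' = 1.757252 → t_1 = 1.490000 - (0.732748)/(1.757252) = 1.073015
t_1 = 1.073015: f = -0.076024, f' = 2.149039 → t_2 = 1.073015 - (-0.076024)/(2.149039) = 1.108391

1.108391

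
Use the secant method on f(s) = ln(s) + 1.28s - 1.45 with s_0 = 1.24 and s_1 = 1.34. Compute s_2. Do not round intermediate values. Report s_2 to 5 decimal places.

1.06861

Secant update: s_(k+1) = s_k − f(s_k)·(s_k − s_(k-1))/(f(s_k) − f(s_(k-1))).
f(s_0) = 0.352311, f(s_1) = 0.557870
s_2 = 1.340000 - (0.557870)·(1.340000 - 1.240000)/(0.557870 - (0.352311)) = 1.068608; f(s_2) = -0.015826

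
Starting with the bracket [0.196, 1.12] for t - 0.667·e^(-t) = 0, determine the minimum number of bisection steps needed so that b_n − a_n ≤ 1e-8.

27

Initial width b − a = 1.12 − 0.196 = 0.924000.
After n steps the width is (b−a)/2^n; need (b−a)/2^n ≤ 1e-8.
So n ≥ log₂(0.924000/1e-8) = log₂(92400000.0000) ≈ 26.4614.
Hence n = 27.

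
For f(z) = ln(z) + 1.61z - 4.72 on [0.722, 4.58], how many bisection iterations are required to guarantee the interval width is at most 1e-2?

Initial width b − a = 4.58 − 0.722 = 3.858000.
After n steps the width is (b−a)/2^n; need (b−a)/2^n ≤ 1e-2.
So n ≥ log₂(3.858000/1e-2) = log₂(385.8000) ≈ 8.5917.
Hence n = 9.

9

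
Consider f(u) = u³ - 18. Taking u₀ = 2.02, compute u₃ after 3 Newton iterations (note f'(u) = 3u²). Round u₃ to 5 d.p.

u_0 = 2.020000: f = -9.757592, f' = 12.241200 → u_1 = 2.020000 - (-9.757592)/(12.241200) = 2.817111
u_1 = 2.817111: f = 4.356909, f' = 23.808339 → u_2 = 2.817111 - (4.356909)/(23.808339) = 2.634111
u_2 = 2.634111: f = 0.276896, f' = 20.815629 → u_3 = 2.634111 - (0.276896)/(20.815629) = 2.620809

2.62081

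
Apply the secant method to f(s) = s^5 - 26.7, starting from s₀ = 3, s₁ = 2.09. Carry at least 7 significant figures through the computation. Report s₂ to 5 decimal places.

f(s_0) = 216.300000, f(s_1) = 13.177822
s_2 = 2.090000 - (13.177822)·(2.090000 - 3.000000)/(13.177822 - (216.300000)) = 2.030963; f(s_2) = 7.854894

2.03096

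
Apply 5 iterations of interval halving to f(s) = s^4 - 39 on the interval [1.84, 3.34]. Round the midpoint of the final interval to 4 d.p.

f(1.840000) = -27.537713, f(3.340000) = 85.447411 (opposite signs)
step 1: m = 2.590000, f(m) = 5.998606 > 0 → root in [1.840000, 2.590000]
step 2: m = 2.215000, f(m) = -14.928956 < 0 → root in [2.215000, 2.590000]
step 3: m = 2.402500, f(m) = -5.683944 < 0 → root in [2.402500, 2.590000]
step 4: m = 2.496250, f(m) = -0.171348 < 0 → root in [2.496250, 2.590000]
step 5: m = 2.543125, f(m) = 2.828359 > 0 → root in [2.496250, 2.543125]
Midpoint of [2.496250, 2.543125] = 2.519687

2.5197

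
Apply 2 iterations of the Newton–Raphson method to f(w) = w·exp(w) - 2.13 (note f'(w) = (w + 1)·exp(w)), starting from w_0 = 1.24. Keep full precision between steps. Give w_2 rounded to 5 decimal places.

0.88649

Newton update: w ← w − f(w)/f'(w).
w_0 = 1.240000: f = 2.154961, f' = 7.740574 → w_1 = 1.240000 - (2.154961)/(7.740574) = 0.961602
w_1 = 0.961602: f = 0.385439, f' = 5.131322 → w_2 = 0.961602 - (0.385439)/(5.131322) = 0.886487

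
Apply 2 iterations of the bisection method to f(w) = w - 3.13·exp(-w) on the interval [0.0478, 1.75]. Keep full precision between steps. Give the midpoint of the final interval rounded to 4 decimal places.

1.1117

f(0.047800) = -2.936105, f(1.750000) = 1.206088 (opposite signs)
step 1: m = 0.898900, f(m) = -0.375064 < 0 → root in [0.898900, 1.750000]
step 2: m = 1.324450, f(m) = 0.492029 > 0 → root in [0.898900, 1.324450]
Midpoint of [0.898900, 1.324450] = 1.111675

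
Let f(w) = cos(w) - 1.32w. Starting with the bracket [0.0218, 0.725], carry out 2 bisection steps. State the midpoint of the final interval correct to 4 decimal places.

0.6371

f(0.021800) = 0.970986, f(0.725000) = -0.208501 (opposite signs)
step 1: m = 0.373400, f(m) = 0.438204 > 0 → root in [0.373400, 0.725000]
step 2: m = 0.549200, f(m) = 0.127998 > 0 → root in [0.549200, 0.725000]
Midpoint of [0.549200, 0.725000] = 0.637100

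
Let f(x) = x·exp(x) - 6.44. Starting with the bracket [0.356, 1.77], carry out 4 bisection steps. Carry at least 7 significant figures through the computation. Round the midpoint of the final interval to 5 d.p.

1.46069

f(0.356000) = -5.931772, f(1.770000) = 3.951410 (opposite signs)
step 1: m = 1.063000, f(m) = -3.362569 < 0 → root in [1.063000, 1.770000]
step 2: m = 1.416500, f(m) = -0.600244 < 0 → root in [1.416500, 1.770000]
step 3: m = 1.593250, f(m) = 1.398331 > 0 → root in [1.416500, 1.593250]
step 4: m = 1.504875, f(m) = 0.337341 > 0 → root in [1.416500, 1.504875]
Midpoint of [1.416500, 1.504875] = 1.460688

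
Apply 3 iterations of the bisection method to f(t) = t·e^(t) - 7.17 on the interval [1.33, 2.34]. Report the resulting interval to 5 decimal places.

[1.45625, 1.58250]

f(1.330000) = -2.141212, f(2.340000) = 17.122094 (opposite signs)
step 1: m = 1.835000, f(m) = 4.326521 > 0 → root in [1.330000, 1.835000]
step 2: m = 1.582500, f(m) = 0.532199 > 0 → root in [1.330000, 1.582500]
step 3: m = 1.456250, f(m) = -0.922917 < 0 → root in [1.456250, 1.582500]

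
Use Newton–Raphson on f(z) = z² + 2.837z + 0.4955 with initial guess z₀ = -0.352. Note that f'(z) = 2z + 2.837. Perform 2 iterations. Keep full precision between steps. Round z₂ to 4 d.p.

-0.1869

Newton update: z ← z − f(z)/f'(z).
z_0 = -0.352000: f = -0.379220, f' = 2.133000 → z_1 = -0.352000 - (-0.379220)/(2.133000) = -0.174213
z_1 = -0.174213: f = 0.031608, f' = 2.488574 → z_2 = -0.174213 - (0.031608)/(2.488574) = -0.186914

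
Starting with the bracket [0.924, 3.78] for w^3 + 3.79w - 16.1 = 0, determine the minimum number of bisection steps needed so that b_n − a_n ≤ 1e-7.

Initial width b − a = 3.78 − 0.924 = 2.856000.
After n steps the width is (b−a)/2^n; need (b−a)/2^n ≤ 1e-7.
So n ≥ log₂(2.856000/1e-7) = log₂(28560000.0000) ≈ 24.7675.
Hence n = 25.

25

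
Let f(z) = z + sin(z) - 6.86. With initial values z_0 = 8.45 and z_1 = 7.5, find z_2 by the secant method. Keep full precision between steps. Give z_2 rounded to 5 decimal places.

f(z_0) = 2.417577, f(z_1) = 1.578000
z_2 = 7.500000 - (1.578000)·(7.500000 - 8.450000)/(1.578000 - (2.417577)) = 5.714459; f(z_2) = -1.684101

5.71446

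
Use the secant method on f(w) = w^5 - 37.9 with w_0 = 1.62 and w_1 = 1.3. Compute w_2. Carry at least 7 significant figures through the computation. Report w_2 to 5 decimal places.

Secant update: w_(k+1) = w_k − f(w_k)·(w_k − w_(k-1))/(f(w_k) − f(w_(k-1))).
f(w_0) = -26.742290, f(w_1) = -34.187070
w_2 = 1.300000 - (-34.187070)·(1.300000 - 1.620000)/(-34.187070 - (-26.742290)) = 2.769468; f(w_2) = 125.022613

2.76947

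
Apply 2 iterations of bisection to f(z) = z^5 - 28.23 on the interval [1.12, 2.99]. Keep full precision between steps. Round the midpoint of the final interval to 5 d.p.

1.82125

f(1.120000) = -26.467658, f(2.990000) = 210.746910 (opposite signs)
step 1: m = 2.055000, f(m) = 8.418747 > 0 → root in [1.120000, 2.055000]
step 2: m = 1.587500, f(m) = -18.147490 < 0 → root in [1.587500, 2.055000]
Midpoint of [1.587500, 2.055000] = 1.821250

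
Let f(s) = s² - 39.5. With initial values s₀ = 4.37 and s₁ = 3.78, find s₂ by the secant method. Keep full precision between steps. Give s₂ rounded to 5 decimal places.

6.87345

f(s_0) = -20.403100, f(s_1) = -25.211600
s_2 = 3.780000 - (-25.211600)·(3.780000 - 4.370000)/(-25.211600 - (-20.403100)) = 6.873448; f(s_2) = 7.744285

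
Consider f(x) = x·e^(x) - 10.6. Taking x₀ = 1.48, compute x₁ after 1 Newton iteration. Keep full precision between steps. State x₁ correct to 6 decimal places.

f'(x) = (x + 1)·e^(x)
x_0 = 1.480000: f = -4.098440, f' = 10.894505 → x_1 = 1.480000 - (-4.098440)/(10.894505) = 1.856193

1.856193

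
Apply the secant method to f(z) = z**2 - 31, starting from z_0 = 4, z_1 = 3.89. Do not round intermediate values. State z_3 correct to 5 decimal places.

5.51064

f(z_0) = -15.000000, f(z_1) = -15.867900
z_2 = 3.890000 - (-15.867900)·(3.890000 - 4.000000)/(-15.867900 - (-15.000000)) = 5.901141; f(z_2) = 3.823461
z_3 = 5.901141 - (3.823461)·(5.901141 - 3.890000)/(3.823461 - (-15.867900)) = 5.510639; f(z_3) = -0.632863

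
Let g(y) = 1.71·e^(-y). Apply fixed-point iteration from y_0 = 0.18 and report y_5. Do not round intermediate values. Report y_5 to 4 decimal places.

y_1 = g(0.180000) = 1.428312
y_2 = g(1.428312) = 0.409910
y_3 = g(0.409910) = 1.134945
y_4 = g(1.134945) = 0.549662
y_5 = g(0.549662) = 0.986917

0.9869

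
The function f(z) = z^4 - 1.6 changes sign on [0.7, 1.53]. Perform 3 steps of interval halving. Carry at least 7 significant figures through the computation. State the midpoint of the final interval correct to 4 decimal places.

f(0.700000) = -1.359900, f(1.530000) = 3.879813 (opposite signs)
step 1: m = 1.115000, f(m) = -0.054392 < 0 → root in [1.115000, 1.530000]
step 2: m = 1.322500, f(m) = 1.459023 > 0 → root in [1.115000, 1.322500]
step 3: m = 1.218750, f(m) = 0.606269 > 0 → root in [1.115000, 1.218750]
Midpoint of [1.115000, 1.218750] = 1.166875

1.1669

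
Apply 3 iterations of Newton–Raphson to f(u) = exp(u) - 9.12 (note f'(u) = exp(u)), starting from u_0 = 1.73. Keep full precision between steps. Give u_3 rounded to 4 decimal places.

2.2105

u_0 = 1.730000: f = -3.479346, f' = 5.640654 → u_1 = 1.730000 - (-3.479346)/(5.640654) = 2.346834
u_1 = 2.346834: f = 1.332423, f' = 10.452423 → u_2 = 2.346834 - (1.332423)/(10.452423) = 2.219359
u_2 = 2.219359: f = 0.081429, f' = 9.201429 → u_3 = 2.219359 - (0.081429)/(9.201429) = 2.210509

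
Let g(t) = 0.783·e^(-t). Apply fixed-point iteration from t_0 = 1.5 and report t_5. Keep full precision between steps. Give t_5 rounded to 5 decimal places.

t_1 = g(1.500000) = 0.174711
t_2 = g(0.174711) = 0.657485
t_3 = g(0.657485) = 0.405714
t_4 = g(0.405714) = 0.521870
t_5 = g(0.521870) = 0.464640

0.46464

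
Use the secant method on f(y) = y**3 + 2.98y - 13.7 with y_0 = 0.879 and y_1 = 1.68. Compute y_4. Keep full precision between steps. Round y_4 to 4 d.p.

1.9808

f(y_0) = -10.401429, f(y_1) = -3.951968
y_2 = 1.680000 - (-3.951968)·(1.680000 - 0.879000)/(-3.951968 - (-10.401429)) = 2.170820; f(y_2) = 2.998951
y_3 = 2.170820 - (2.998951)·(2.170820 - 1.680000)/(2.998951 - (-3.951968)) = 1.959058; f(y_3) = -0.343329
y_4 = 1.959058 - (-0.343329)·(1.959058 - 2.170820)/(-0.343329 - (2.998951)) = 1.980810; f(y_4) = -0.025257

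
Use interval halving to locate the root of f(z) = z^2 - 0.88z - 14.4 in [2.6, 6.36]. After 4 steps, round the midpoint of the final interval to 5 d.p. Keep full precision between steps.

4.36250

f(2.600000) = -9.928000, f(6.360000) = 20.452800 (opposite signs)
step 1: m = 4.480000, f(m) = 1.728000 > 0 → root in [2.600000, 4.480000]
step 2: m = 3.540000, f(m) = -4.983600 < 0 → root in [3.540000, 4.480000]
step 3: m = 4.010000, f(m) = -1.848700 < 0 → root in [4.010000, 4.480000]
step 4: m = 4.245000, f(m) = -0.115575 < 0 → root in [4.245000, 4.480000]
Midpoint of [4.245000, 4.480000] = 4.362500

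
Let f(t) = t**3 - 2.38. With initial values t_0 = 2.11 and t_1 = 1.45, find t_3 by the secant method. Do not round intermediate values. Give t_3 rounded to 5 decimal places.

1.33874

Secant update: t_(k+1) = t_k − f(t_k)·(t_k − t_(k-1))/(f(t_k) − f(t_(k-1))).
f(t_0) = 7.013931, f(t_1) = 0.668625
t_2 = 1.450000 - (0.668625)·(1.450000 - 2.110000)/(0.668625 - (7.013931)) = 1.380454; f(t_2) = 0.250665
t_3 = 1.380454 - (0.250665)·(1.380454 - 1.450000)/(0.250665 - (0.668625)) = 1.338744; f(t_3) = 0.019347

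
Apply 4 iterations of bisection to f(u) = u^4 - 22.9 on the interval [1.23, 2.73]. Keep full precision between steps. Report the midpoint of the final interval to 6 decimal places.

f(1.230000) = -20.611134, f(2.730000) = 32.645718 (opposite signs)
step 1: m = 1.980000, f(m) = -7.530464 < 0 → root in [1.980000, 2.730000]
step 2: m = 2.355000, f(m) = 7.858393 > 0 → root in [1.980000, 2.355000]
step 3: m = 2.167500, f(m) = -0.828267 < 0 → root in [2.167500, 2.355000]
step 4: m = 2.261250, f(m) = 3.245342 > 0 → root in [2.167500, 2.261250]
Midpoint of [2.167500, 2.261250] = 2.214375

2.214375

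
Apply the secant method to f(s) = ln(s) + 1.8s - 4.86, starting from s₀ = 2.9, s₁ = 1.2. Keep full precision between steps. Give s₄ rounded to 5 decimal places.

f(s_0) = 1.424711, f(s_1) = -2.517678
s_2 = 1.200000 - (-2.517678)·(1.200000 - 2.900000)/(-2.517678 - (1.424711)) = 2.285650; f(s_2) = 0.080820
s_3 = 2.285650 - (0.080820)·(2.285650 - 1.200000)/(0.080820 - (-2.517678)) = 2.251883; f(s_3) = 0.005157
s_4 = 2.251883 - (0.005157)·(2.251883 - 2.285650)/(0.005157 - (0.080820)) = 2.249582; f(s_4) = -0.000008

2.24958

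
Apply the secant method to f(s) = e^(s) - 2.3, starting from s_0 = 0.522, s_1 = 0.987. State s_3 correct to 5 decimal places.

0.83106

f(s_0) = -0.614605, f(s_1) = 0.383173
s_2 = 0.987000 - (0.383173)·(0.987000 - 0.522000)/(0.383173 - (-0.614605)) = 0.808428; f(s_2) = -0.055623
s_3 = 0.808428 - (-0.055623)·(0.808428 - 0.987000)/(-0.055623 - (0.383173)) = 0.831064; f(s_3) = -0.004239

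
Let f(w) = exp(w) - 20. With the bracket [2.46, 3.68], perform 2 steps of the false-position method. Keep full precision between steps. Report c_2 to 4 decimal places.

f(2.460000) = -8.295188, f(3.680000) = 19.646394
step 1: c = 2.822189, f(c) = -3.186387 < 0 → new bracket [2.822189, 3.680000]
step 2: c = 2.941899, f(c) = -1.048196 < 0 → new bracket [2.941899, 3.680000]

2.9419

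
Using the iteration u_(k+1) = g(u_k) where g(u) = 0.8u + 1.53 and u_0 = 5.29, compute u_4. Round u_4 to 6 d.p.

u_1 = g(5.290000) = 5.762000
u_2 = g(5.762000) = 6.139600
u_3 = g(6.139600) = 6.441680
u_4 = g(6.441680) = 6.683344

6.683344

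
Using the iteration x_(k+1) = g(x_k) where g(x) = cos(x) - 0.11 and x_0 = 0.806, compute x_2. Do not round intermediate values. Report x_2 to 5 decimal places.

0.72515

x_1 = g(0.806000) = 0.582390
x_2 = g(0.582390) = 0.725150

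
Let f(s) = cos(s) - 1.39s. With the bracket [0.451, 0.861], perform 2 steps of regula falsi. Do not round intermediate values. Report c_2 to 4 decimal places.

0.5952

False-position update: c = (a·f(b) − b·f(a))/(f(b) − f(a)); replace the endpoint whose sign matches f(c).
f(0.451000) = 0.273122, f(0.861000) = -0.545111
step 1: c = 0.587856, f(c) = 0.015012 > 0 → new bracket [0.587856, 0.861000]
step 2: c = 0.595176, f(c) = 0.000754 > 0 → new bracket [0.595176, 0.861000]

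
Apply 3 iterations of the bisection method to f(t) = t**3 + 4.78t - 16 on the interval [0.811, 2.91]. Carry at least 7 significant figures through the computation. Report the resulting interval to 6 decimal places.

f(0.811000) = -11.590008, f(2.910000) = 22.551971 (opposite signs)
step 1: m = 1.860500, f(m) = -0.666763 < 0 → root in [1.860500, 2.910000]
step 2: m = 2.385250, f(m) = 8.972178 > 0 → root in [1.860500, 2.385250]
step 3: m = 2.122875, f(m) = 3.714287 > 0 → root in [1.860500, 2.122875]

[1.860500, 2.122875]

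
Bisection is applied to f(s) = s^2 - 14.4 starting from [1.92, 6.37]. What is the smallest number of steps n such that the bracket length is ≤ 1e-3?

Initial width b − a = 6.37 − 1.92 = 4.450000.
After n steps the width is (b−a)/2^n; need (b−a)/2^n ≤ 1e-3.
So n ≥ log₂(4.450000/1e-3) = log₂(4450.0000) ≈ 12.1196.
Hence n = 13.

13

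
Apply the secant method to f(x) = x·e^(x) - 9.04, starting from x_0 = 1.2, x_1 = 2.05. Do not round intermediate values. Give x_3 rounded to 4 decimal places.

f(x_0) = -5.055860, f(x_1) = 6.884197
x_2 = 2.050000 - (6.884197)·(2.050000 - 1.200000)/(6.884197 - (-5.055860)) = 1.559921; f(x_2) = -1.617198
x_3 = 1.559921 - (-1.617198)·(1.559921 - 2.050000)/(-1.617198 - (6.884197)) = 1.653148; f(x_3) = -0.404956

1.6531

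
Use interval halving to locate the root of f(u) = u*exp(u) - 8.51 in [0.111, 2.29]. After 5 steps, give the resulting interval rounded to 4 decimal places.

f(0.111000) = -8.385969, f(2.290000) = 14.103607 (opposite signs)
step 1: m = 1.200500, f(m) = -4.522206 < 0 → root in [1.200500, 2.290000]
step 2: m = 1.745250, f(m) = 1.485628 > 0 → root in [1.200500, 1.745250]
step 3: m = 1.472875, f(m) = -2.085677 < 0 → root in [1.472875, 1.745250]
step 4: m = 1.609063, f(m) = -0.467707 < 0 → root in [1.609063, 1.745250]
step 5: m = 1.677156, f(m) = 0.463322 > 0 → root in [1.609063, 1.677156]

[1.6091, 1.6772]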